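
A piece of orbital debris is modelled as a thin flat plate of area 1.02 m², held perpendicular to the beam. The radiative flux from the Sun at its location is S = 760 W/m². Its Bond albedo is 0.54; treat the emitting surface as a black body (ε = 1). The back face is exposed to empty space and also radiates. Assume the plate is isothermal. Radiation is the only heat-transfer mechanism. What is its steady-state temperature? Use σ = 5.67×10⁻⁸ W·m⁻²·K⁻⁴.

At equilibrium, absorbed power = emitted power.
Absorbing cross-section = A = 1.020 m²; emitting surface = 2A = 2.040 m² (ratio 2).
(1−a)S·A_cross = εσ·A_surf·T⁴  ⇒  T⁴ = (1−a)S/(2σ).
T⁴ = 0.460·760/(2·5.67×10⁻⁸) = 3.083×10⁹ K⁴.
T = (3.083×10⁹)^(1/4).

T ≈ 236 K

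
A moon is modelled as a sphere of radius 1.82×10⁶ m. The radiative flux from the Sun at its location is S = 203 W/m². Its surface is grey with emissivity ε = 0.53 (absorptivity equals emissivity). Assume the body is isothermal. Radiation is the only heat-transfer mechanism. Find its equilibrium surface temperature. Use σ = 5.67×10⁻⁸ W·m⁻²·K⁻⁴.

T ≈ 173 K

At equilibrium, absorbed power = emitted power.
Absorbing cross-section = πr² = 1.041×10¹³ m²; emitting surface = 4πr² = 4.162×10¹³ m² (ratio 4).
εS·A_cross = εσ·A_surf·T⁴  ⇒  T⁴ = S/(4σ)   (ε cancels).
T⁴ = 203/(4·5.67×10⁻⁸) = 8.951×10⁸ K⁴.
T = (8.951×10⁸)^(1/4).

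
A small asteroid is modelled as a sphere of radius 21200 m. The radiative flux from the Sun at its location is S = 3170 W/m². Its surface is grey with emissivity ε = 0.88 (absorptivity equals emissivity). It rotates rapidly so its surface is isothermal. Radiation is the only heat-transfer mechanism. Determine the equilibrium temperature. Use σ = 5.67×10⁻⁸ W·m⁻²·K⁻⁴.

At equilibrium, absorbed power = emitted power.
Absorbing cross-section = πr² = 1.412×10⁹ m²; emitting surface = 4πr² = 5.648×10⁹ m² (ratio 4).
εS·A_cross = εσ·A_surf·T⁴  ⇒  T⁴ = S/(4σ)   (ε cancels).
T⁴ = 3170/(4·5.67×10⁻⁸) = 1.398×10¹⁰ K⁴.
T = (1.398×10¹⁰)^(1/4).

T ≈ 344 K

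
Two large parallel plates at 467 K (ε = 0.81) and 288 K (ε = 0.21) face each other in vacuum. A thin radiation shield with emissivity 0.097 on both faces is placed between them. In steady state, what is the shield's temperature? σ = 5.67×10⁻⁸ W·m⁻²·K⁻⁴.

T_s ≈ 417 K

In steady state the net flux on the hot side equals that on the cold side.
σ(T₁⁴−T_s⁴)/D₁ = σ(T_s⁴−T₂⁴)/D₂, with D₁ = 1/ε₁+1/ε_s−1 = 10.54, D₂ = 1/ε_s+1/ε₂−1 = 14.07.
Solve for T_s⁴: T_s⁴ = (D₂·T₁⁴ + D₁·T₂⁴)/(D₁+D₂) = 3.014×10¹⁰ K⁴.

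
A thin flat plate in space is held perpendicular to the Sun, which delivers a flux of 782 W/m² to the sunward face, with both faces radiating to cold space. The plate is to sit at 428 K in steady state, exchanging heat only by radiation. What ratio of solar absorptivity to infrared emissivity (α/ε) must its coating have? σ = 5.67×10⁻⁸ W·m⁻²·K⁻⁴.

α/ε ≈ 4.87

Balance: αS·A = εσ·2A·T⁴ ⇒ α/ε = 2σT⁴/S.
α/ε = 2·5.67×10⁻⁸·(428)⁴/782 = 2·5.67×10⁻⁸·3.356×10¹⁰/782.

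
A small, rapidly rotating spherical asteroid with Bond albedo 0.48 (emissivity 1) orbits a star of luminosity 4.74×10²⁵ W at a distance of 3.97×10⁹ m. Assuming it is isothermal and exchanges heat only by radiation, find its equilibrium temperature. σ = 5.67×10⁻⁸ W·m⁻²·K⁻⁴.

First find the stellar flux at distance d: S = L/(4πd²) = 4.74×10²⁵/(4π·(3.97×10⁹)²) = 2.393×10⁵ W/m².
For an isothermal sphere, absorbed (1−a)S·πr² = emitted σ·4πr²·T⁴, so T⁴ = (1−a)S/(4σ).
T⁴ = 0.520·2.393×10⁵/(4·5.67×10⁻⁸) = 5.487×10¹¹ K⁴.

T ≈ 861 K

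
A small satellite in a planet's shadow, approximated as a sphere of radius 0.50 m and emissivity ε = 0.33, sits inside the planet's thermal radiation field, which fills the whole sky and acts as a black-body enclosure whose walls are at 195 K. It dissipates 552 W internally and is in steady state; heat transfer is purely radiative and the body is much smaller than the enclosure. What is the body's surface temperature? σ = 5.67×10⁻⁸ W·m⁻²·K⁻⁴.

T ≈ 323 K

For a small grey body in a large enclosure, net radiated power = εσA(T⁴ − T_w⁴).
Steady state: P = εσA(T⁴ − T_w⁴) with A = 4πr² = 3.142 m².
T⁴ = P/(εσA) + T_w⁴ = 552/(0.33·5.67×10⁻⁸·3.142) + (195)⁴
    = 9.391×10⁹ + 1.446×10⁹ = 1.084×10¹⁰ K⁴.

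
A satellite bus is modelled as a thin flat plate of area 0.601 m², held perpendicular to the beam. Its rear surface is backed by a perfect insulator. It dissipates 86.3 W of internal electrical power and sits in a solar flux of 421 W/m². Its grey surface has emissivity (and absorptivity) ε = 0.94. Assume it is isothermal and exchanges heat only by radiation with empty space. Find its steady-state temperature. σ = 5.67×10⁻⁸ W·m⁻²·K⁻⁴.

At steady state, absorbed solar power + internal power = radiated power.
Absorbed: α·S·A_cross = 0.94·421·0.6010 = 237.8 W (cross-section A).
Total input = 237.8 + 86.3 = 324.1 W.
Radiated: εσ·A_surf·T⁴ with A_surf = A = 0.6010 m².
T⁴ = 324.1/(0.94·5.67×10⁻⁸·0.6010) = 1.012×10¹⁰ K⁴.

T ≈ 317 K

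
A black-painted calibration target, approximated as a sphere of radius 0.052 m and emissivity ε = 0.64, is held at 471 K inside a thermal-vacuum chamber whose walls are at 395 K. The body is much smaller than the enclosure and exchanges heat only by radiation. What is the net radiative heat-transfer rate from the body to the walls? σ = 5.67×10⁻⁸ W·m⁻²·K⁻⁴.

P_net ≈ 30.7 W

For a small grey body in a large enclosure: P_net = εσA(T_body⁴ − T_wall⁴).
A = 4πr² = 0.03398 m²; T_body⁴ − T_wall⁴ = 4.921×10¹⁰ − 2.434×10¹⁰ = 2.487×10¹⁰ K⁴.
|P_net| = 0.64·5.67×10⁻⁸·0.03398·2.487×10¹⁰.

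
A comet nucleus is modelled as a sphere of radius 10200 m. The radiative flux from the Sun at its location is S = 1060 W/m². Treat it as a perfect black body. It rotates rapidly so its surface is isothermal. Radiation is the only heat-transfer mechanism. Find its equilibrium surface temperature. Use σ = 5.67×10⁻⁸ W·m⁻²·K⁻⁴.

T ≈ 261 K

At equilibrium, absorbed power = emitted power.
Absorbing cross-section = πr² = 3.269×10⁸ m²; emitting surface = 4πr² = 1.307×10⁹ m² (ratio 4).
S·A_cross = εσ·A_surf·T⁴  ⇒  T⁴ = S/(4σ).
T⁴ = 1.00·1060/(4·5.67×10⁻⁸) = 4.674×10⁹ K⁴.
T = (4.674×10⁹)^(1/4).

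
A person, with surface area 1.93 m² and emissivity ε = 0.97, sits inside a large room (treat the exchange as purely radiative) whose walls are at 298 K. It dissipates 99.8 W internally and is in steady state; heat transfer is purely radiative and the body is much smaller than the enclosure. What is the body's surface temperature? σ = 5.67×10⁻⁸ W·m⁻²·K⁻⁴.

For a small grey body in a large enclosure, net radiated power = εσA(T⁴ − T_w⁴).
Steady state: P = εσA(T⁴ − T_w⁴) with A = 1.93 m².
T⁴ = P/(εσA) + T_w⁴ = 99.8/(0.97·5.67×10⁻⁸·1.930) + (298)⁴
    = 9.402×10⁸ + 7.886×10⁹ = 8.826×10⁹ K⁴.

T ≈ 307 K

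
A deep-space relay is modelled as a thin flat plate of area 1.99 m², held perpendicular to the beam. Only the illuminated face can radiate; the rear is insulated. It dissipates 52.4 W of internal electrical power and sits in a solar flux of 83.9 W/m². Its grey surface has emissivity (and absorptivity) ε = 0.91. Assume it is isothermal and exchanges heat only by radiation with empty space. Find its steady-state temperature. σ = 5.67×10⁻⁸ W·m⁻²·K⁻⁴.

At steady state, absorbed solar power + internal power = radiated power.
Absorbed: α·S·A_cross = 0.91·83.9·1.990 = 151.9 W (cross-section A).
Total input = 151.9 + 52.4 = 204.3 W.
Radiated: εσ·A_surf·T⁴ with A_surf = A = 1.990 m².
T⁴ = 204.3/(0.91·5.67×10⁻⁸·1.990) = 1.990×10⁹ K⁴.

T ≈ 211 K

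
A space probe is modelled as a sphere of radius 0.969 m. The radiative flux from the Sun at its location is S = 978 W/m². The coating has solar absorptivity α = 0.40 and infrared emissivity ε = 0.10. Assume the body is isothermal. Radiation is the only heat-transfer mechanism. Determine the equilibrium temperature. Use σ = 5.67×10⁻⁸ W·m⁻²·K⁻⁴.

T ≈ 362 K

At equilibrium, absorbed power = emitted power.
Absorbing cross-section = πr² = 2.950 m²; emitting surface = 4πr² = 11.80 m² (ratio 4).
αS·A_cross = εσ·A_surf·T⁴  ⇒  T⁴ = αS/(ε·4σ).
T⁴ = 0.400·978/(0.10·4·5.67×10⁻⁸) = 1.725×10¹⁰ K⁴.
T = (1.725×10¹⁰)^(1/4).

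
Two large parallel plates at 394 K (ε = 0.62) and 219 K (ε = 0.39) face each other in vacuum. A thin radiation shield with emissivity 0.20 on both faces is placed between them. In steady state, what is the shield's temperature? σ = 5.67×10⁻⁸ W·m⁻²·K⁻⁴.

T_s ≈ 344 K

In steady state the net flux on the hot side equals that on the cold side.
σ(T₁⁴−T_s⁴)/D₁ = σ(T_s⁴−T₂⁴)/D₂, with D₁ = 1/ε₁+1/ε_s−1 = 5.613, D₂ = 1/ε_s+1/ε₂−1 = 6.564.
Solve for T_s⁴: T_s⁴ = (D₂·T₁⁴ + D₁·T₂⁴)/(D₁+D₂) = 1.405×10¹⁰ K⁴.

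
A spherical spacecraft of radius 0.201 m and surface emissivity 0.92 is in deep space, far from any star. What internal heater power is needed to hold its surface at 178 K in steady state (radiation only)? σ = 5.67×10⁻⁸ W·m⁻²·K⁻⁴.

P ≈ 26.6 W

P = εσ·4πr²·T⁴.
4πr² = 0.5077 m²; T⁴ = 1.004×10⁹ K⁴.
P = 0.92·5.67×10⁻⁸·0.5077·1.004×10⁹.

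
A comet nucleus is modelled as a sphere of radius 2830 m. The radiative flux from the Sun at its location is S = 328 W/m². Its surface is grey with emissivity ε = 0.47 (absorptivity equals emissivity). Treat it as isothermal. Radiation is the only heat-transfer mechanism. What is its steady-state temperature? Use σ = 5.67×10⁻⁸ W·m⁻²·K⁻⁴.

At equilibrium, absorbed power = emitted power.
Absorbing cross-section = πr² = 2.516×10⁷ m²; emitting surface = 4πr² = 1.006×10⁸ m² (ratio 4).
εS·A_cross = εσ·A_surf·T⁴  ⇒  T⁴ = S/(4σ)   (ε cancels).
T⁴ = 328/(4·5.67×10⁻⁸) = 1.446×10⁹ K⁴.
T = (1.446×10⁹)^(1/4).

T ≈ 195 K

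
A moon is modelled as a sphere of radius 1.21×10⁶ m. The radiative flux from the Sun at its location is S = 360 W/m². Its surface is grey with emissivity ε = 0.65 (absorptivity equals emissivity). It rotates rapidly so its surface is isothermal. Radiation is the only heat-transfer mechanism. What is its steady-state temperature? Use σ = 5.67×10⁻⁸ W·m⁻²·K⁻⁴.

T ≈ 200 K

At equilibrium, absorbed power = emitted power.
Absorbing cross-section = πr² = 4.600×10¹² m²; emitting surface = 4πr² = 1.840×10¹³ m² (ratio 4).
εS·A_cross = εσ·A_surf·T⁴  ⇒  T⁴ = S/(4σ)   (ε cancels).
T⁴ = 360/(4·5.67×10⁻⁸) = 1.587×10⁹ K⁴.
T = (1.587×10⁹)^(1/4).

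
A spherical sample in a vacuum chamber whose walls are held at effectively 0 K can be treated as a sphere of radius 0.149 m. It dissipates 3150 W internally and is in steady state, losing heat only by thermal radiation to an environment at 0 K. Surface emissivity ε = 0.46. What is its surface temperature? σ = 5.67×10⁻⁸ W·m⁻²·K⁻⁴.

Steady state: internal power = radiated power, P = εσA T⁴.
Radiating area A = 4πr² = 0.2790 m².
T⁴ = P/(εσA) = 3150/(0.46·5.67×10⁻⁸·0.2790) = 4.329×10¹¹ K⁴.
T = (4.329×10¹¹)^(1/4).

T ≈ 811 K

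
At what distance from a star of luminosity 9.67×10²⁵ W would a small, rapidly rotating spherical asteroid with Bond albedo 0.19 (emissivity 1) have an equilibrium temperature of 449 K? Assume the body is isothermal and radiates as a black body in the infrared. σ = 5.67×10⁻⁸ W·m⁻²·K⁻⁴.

For an isothermal black-emitting sphere, (1−a)S·πr² = σ·4πr²·T⁴ ⇒ S = 4σT⁴/(1−a).
S = 4·5.67×10⁻⁸·(449)⁴/0.810 = 11380 W/m².
Flux falls as S = L/(4πd²), so d = √(L/(4πS)) = √(9.67×10²⁵/(4π·11380)).

d ≈ 2.60×10¹⁰ m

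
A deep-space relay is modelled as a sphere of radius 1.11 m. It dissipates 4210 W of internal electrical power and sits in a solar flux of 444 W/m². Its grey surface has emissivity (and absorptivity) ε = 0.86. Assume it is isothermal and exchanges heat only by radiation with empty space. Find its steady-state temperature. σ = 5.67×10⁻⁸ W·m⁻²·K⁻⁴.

At steady state, absorbed solar power + internal power = radiated power.
Absorbed: α·S·A_cross = 0.86·444·3.871 = 1478 W (cross-section πr²).
Total input = 1478 + 4210 = 5688 W.
Radiated: εσ·A_surf·T⁴ with A_surf = 4πr² = 15.48 m².
T⁴ = 5688/(0.86·5.67×10⁻⁸·15.48) = 7.534×10⁹ K⁴.

T ≈ 295 K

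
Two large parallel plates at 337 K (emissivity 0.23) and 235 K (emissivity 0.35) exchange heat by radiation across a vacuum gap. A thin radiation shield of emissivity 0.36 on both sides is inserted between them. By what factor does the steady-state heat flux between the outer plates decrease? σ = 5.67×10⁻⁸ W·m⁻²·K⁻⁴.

factor ≈ 1.73

Without shield: q₀ = σΔ(T⁴)/(1/ε₁+1/ε₂−1) with denominator 6.205.
With shield the two gaps are in series; the resistances add: (1/ε₁+1/ε_s−1)+(1/ε_s+1/ε₂−1) = 6.126+4.635 = 10.76.
Heat-flux ratio q₀/q = 10.76/6.205.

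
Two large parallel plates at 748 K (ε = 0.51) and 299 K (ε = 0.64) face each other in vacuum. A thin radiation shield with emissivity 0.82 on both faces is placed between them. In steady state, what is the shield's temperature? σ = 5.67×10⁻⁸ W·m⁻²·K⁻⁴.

T_s ≈ 617 K

In steady state the net flux on the hot side equals that on the cold side.
σ(T₁⁴−T_s⁴)/D₁ = σ(T_s⁴−T₂⁴)/D₂, with D₁ = 1/ε₁+1/ε_s−1 = 2.180, D₂ = 1/ε_s+1/ε₂−1 = 1.782.
Solve for T_s⁴: T_s⁴ = (D₂·T₁⁴ + D₁·T₂⁴)/(D₁+D₂) = 1.452×10¹¹ K⁴.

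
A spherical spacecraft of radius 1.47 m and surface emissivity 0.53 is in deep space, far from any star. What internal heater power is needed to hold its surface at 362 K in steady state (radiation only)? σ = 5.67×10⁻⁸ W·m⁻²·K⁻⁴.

P = εσ·4πr²·T⁴.
4πr² = 27.15 m²; T⁴ = 1.717×10¹⁰ K⁴.
P = 0.53·5.67×10⁻⁸·27.15·1.717×10¹⁰.

P ≈ 14000 W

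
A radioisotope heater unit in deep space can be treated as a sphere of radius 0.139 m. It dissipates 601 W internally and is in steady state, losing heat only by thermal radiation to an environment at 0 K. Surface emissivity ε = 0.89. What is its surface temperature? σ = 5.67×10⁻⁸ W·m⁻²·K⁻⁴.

T ≈ 471 K

Steady state: internal power = radiated power, P = εσA T⁴.
Radiating area A = 4πr² = 0.2428 m².
T⁴ = P/(εσA) = 601/(0.89·5.67×10⁻⁸·0.2428) = 4.905×10¹⁰ K⁴.
T = (4.905×10¹⁰)^(1/4).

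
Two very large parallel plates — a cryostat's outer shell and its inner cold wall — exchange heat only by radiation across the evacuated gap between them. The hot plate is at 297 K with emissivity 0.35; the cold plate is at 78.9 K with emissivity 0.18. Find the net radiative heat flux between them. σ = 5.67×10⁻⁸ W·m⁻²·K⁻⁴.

For two infinite grey parallel plates, q = σ(T₁⁴ − T₂⁴)/(1/ε₁ + 1/ε₂ − 1).
T₁⁴ − T₂⁴ = 7.781×10⁹ − 3.875×10⁷ = 7.742×10⁹ K⁴.
1/ε₁ + 1/ε₂ − 1 = 2.857 + 5.556 − 1 = 7.413.
q = 5.67×10⁻⁸ × 7.742×10⁹ / 7.413.

q ≈ 59.2 W/m²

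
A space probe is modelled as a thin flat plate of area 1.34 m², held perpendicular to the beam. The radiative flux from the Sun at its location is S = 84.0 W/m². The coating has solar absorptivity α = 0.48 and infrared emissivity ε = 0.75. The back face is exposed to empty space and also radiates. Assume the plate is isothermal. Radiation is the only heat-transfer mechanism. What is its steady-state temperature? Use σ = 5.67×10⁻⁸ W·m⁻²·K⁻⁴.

T ≈ 148 K

At equilibrium, absorbed power = emitted power.
Absorbing cross-section = A = 1.340 m²; emitting surface = 2A = 2.680 m² (ratio 2).
αS·A_cross = εσ·A_surf·T⁴  ⇒  T⁴ = αS/(ε·2σ).
T⁴ = 0.480·84.0/(0.75·2·5.67×10⁻⁸) = 4.741×10⁸ K⁴.
T = (4.741×10⁸)^(1/4).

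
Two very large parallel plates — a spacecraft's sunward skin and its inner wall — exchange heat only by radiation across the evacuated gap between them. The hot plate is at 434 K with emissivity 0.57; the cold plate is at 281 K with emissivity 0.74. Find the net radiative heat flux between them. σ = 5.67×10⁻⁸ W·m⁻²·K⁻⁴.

For two infinite grey parallel plates, q = σ(T₁⁴ − T₂⁴)/(1/ε₁ + 1/ε₂ − 1).
T₁⁴ − T₂⁴ = 3.548×10¹⁰ − 6.235×10⁹ = 2.924×10¹⁰ K⁴.
1/ε₁ + 1/ε₂ − 1 = 1.754 + 1.351 − 1 = 2.106.
q = 5.67×10⁻⁸ × 2.924×10¹⁰ / 2.106.

q ≈ 787 W/m²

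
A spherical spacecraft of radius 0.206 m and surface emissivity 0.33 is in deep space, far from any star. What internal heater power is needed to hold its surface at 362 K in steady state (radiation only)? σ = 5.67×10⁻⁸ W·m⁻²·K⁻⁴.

P ≈ 171 W

P = εσ·4πr²·T⁴.
4πr² = 0.5333 m²; T⁴ = 1.717×10¹⁰ K⁴.
P = 0.33·5.67×10⁻⁸·0.5333·1.717×10¹⁰.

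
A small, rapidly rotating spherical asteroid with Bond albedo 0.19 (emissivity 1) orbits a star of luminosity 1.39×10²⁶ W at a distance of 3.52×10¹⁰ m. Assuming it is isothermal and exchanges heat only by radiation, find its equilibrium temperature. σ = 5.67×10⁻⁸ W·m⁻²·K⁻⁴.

First find the stellar flux at distance d: S = L/(4πd²) = 1.39×10²⁶/(4π·(3.52×10¹⁰)²) = 8927 W/m².
For an isothermal sphere, absorbed (1−a)S·πr² = emitted σ·4πr²·T⁴, so T⁴ = (1−a)S/(4σ).
T⁴ = 0.810·8927/(4·5.67×10⁻⁸) = 3.188×10¹⁰ K⁴.

T ≈ 423 K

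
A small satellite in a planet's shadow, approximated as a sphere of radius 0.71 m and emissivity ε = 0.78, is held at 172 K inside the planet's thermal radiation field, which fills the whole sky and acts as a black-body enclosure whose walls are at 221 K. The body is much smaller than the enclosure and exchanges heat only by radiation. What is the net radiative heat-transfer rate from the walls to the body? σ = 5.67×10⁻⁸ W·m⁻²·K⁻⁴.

P_net ≈ 423 W

For a small grey body in a large enclosure: P_net = εσA(T_body⁴ − T_wall⁴).
A = 4πr² = 6.335 m²; T_body⁴ − T_wall⁴ = 8.752×10⁸ − 2.385×10⁹ = -1.510×10⁹ K⁴.
|P_net| = 0.78·5.67×10⁻⁸·6.335·1.510×10⁹.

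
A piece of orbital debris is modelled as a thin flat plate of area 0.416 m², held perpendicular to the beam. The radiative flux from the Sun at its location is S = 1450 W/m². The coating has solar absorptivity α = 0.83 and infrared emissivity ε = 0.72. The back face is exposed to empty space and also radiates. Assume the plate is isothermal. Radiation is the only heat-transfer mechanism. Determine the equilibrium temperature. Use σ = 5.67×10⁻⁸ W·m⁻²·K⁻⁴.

T ≈ 348 K

At equilibrium, absorbed power = emitted power.
Absorbing cross-section = A = 0.4160 m²; emitting surface = 2A = 0.8320 m² (ratio 2).
αS·A_cross = εσ·A_surf·T⁴  ⇒  T⁴ = αS/(ε·2σ).
T⁴ = 0.830·1450/(0.72·2·5.67×10⁻⁸) = 1.474×10¹⁰ K⁴.
T = (1.474×10¹⁰)^(1/4).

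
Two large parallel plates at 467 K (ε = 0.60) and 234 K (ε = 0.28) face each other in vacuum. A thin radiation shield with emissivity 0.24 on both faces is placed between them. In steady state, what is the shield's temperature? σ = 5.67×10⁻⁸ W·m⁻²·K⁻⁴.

T_s ≈ 412 K

In steady state the net flux on the hot side equals that on the cold side.
σ(T₁⁴−T_s⁴)/D₁ = σ(T_s⁴−T₂⁴)/D₂, with D₁ = 1/ε₁+1/ε_s−1 = 4.833, D₂ = 1/ε_s+1/ε₂−1 = 6.738.
Solve for T_s⁴: T_s⁴ = (D₂·T₁⁴ + D₁·T₂⁴)/(D₁+D₂) = 2.895×10¹⁰ K⁴.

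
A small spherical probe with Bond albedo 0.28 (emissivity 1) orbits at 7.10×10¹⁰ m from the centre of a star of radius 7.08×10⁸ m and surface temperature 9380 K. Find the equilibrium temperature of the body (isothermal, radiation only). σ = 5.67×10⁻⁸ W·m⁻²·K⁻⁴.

The star's surface emits σT_*⁴; at distance d the flux is S = σT_*⁴(R_*/d)².
S = 5.67×10⁻⁸·(9380)⁴·(7.08×10⁸/7.10×10¹⁰)² = 43650 W/m².
For an isothermal sphere T⁴ = (1−a)S/(4σ) = 1.386×10¹¹ K⁴.

T ≈ 610 K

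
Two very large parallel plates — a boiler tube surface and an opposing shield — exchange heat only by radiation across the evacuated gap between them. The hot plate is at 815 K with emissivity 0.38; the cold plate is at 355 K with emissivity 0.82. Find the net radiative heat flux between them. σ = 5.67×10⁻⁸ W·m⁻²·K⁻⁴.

q ≈ 8460 W/m²

For two infinite grey parallel plates, q = σ(T₁⁴ − T₂⁴)/(1/ε₁ + 1/ε₂ − 1).
T₁⁴ − T₂⁴ = 4.412×10¹¹ − 1.588×10¹⁰ = 4.253×10¹¹ K⁴.
1/ε₁ + 1/ε₂ − 1 = 2.632 + 1.220 − 1 = 2.851.
q = 5.67×10⁻⁸ × 4.253×10¹¹ / 2.851.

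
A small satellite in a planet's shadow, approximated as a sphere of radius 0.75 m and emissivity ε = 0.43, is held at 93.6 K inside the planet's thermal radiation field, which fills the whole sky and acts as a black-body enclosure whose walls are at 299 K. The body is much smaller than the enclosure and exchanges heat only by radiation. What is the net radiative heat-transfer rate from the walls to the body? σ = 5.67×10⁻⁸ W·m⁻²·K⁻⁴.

P_net ≈ 1360 W

For a small grey body in a large enclosure: P_net = εσA(T_body⁴ − T_wall⁴).
A = 4πr² = 7.069 m²; T_body⁴ − T_wall⁴ = 7.675×10⁷ − 7.993×10⁹ = -7.916×10⁹ K⁴.
|P_net| = 0.43·5.67×10⁻⁸·7.069·7.916×10⁹.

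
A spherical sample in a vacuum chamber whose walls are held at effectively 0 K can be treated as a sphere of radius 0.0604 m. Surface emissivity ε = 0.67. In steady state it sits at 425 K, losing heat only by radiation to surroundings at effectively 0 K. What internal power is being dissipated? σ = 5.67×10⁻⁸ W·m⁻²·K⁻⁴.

Steady state: P = εσA T⁴.
A = 4πr² = 0.04584 m²; T⁴ = (425)⁴ = 3.263×10¹⁰ K⁴.
P = 0.67 × 5.67×10⁻⁸ × 0.04584 × 3.263×10¹⁰.

P ≈ 56.8 W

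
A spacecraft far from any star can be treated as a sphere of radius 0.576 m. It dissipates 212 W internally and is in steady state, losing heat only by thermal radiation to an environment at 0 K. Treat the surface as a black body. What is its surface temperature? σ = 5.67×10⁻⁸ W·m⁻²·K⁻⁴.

Steady state: internal power = radiated power, P = εσA T⁴.
Radiating area A = 4πr² = 4.169 m².
T⁴ = P/(εσA) = 212/(1.0·5.67×10⁻⁸·4.169) = 8.968×10⁸ K⁴.
T = (8.968×10⁸)^(1/4).

T ≈ 173 K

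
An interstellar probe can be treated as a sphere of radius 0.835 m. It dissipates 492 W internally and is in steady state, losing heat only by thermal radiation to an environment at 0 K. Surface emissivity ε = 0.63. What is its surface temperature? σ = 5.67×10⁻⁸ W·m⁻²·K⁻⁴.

T ≈ 199 K

Steady state: internal power = radiated power, P = εσA T⁴.
Radiating area A = 4πr² = 8.762 m².
T⁴ = P/(εσA) = 492/(0.63·5.67×10⁻⁸·8.762) = 1.572×10⁹ K⁴.
T = (1.572×10⁹)^(1/4).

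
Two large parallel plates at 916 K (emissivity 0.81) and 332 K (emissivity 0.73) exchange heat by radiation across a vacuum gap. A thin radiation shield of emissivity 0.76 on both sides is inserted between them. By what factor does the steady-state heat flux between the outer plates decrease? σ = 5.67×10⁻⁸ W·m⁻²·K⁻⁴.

factor ≈ 2.02

Without shield: q₀ = σΔ(T⁴)/(1/ε₁+1/ε₂−1) with denominator 1.604.
With shield the two gaps are in series; the resistances add: (1/ε₁+1/ε_s−1)+(1/ε_s+1/ε₂−1) = 1.550+1.686 = 3.236.
Heat-flux ratio q₀/q = 3.236/1.604.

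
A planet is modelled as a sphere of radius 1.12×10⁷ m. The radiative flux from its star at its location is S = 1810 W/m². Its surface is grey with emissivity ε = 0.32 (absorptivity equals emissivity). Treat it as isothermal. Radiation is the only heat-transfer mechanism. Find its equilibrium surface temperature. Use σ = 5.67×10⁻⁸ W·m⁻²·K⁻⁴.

At equilibrium, absorbed power = emitted power.
Absorbing cross-section = πr² = 3.941×10¹⁴ m²; emitting surface = 4πr² = 1.576×10¹⁵ m² (ratio 4).
εS·A_cross = εσ·A_surf·T⁴  ⇒  T⁴ = S/(4σ)   (ε cancels).
T⁴ = 1810/(4·5.67×10⁻⁸) = 7.981×10⁹ K⁴.
T = (7.981×10⁹)^(1/4).

T ≈ 299 K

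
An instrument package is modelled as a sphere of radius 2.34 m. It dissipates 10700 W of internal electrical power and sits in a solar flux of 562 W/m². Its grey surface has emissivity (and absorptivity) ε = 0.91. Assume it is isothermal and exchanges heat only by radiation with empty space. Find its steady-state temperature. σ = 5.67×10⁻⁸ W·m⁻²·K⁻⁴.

At steady state, absorbed solar power + internal power = radiated power.
Absorbed: α·S·A_cross = 0.91·562·17.20 = 8798 W (cross-section πr²).
Total input = 8798 + 10700 = 19500 W.
Radiated: εσ·A_surf·T⁴ with A_surf = 4πr² = 68.81 m².
T⁴ = 19500/(0.91·5.67×10⁻⁸·68.81) = 5.492×10⁹ K⁴.

T ≈ 272 K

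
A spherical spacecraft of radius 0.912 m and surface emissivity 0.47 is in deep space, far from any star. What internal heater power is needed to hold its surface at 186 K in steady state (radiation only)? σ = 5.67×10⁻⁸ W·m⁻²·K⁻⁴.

P ≈ 333 W

P = εσ·4πr²·T⁴.
4πr² = 10.45 m²; T⁴ = 1.197×10⁹ K⁴.
P = 0.47·5.67×10⁻⁸·10.45·1.197×10⁹.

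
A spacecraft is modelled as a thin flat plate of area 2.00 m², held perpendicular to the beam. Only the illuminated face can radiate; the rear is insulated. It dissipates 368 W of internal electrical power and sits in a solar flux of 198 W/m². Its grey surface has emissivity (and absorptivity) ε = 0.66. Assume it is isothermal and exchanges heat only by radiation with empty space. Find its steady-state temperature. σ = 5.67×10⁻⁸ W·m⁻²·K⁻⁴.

T ≈ 303 K

At steady state, absorbed solar power + internal power = radiated power.
Absorbed: α·S·A_cross = 0.66·198·2.000 = 261.4 W (cross-section A).
Total input = 261.4 + 368 = 629.4 W.
Radiated: εσ·A_surf·T⁴ with A_surf = A = 2.000 m².
T⁴ = 629.4/(0.66·5.67×10⁻⁸·2.000) = 8.409×10⁹ K⁴.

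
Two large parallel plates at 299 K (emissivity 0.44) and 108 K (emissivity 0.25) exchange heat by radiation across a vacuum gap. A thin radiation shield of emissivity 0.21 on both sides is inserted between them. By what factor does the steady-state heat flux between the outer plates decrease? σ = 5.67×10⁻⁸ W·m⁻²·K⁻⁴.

Without shield: q₀ = σΔ(T⁴)/(1/ε₁+1/ε₂−1) with denominator 5.273.
With shield the two gaps are in series; the resistances add: (1/ε₁+1/ε_s−1)+(1/ε_s+1/ε₂−1) = 6.035+7.762 = 13.80.
Heat-flux ratio q₀/q = 13.80/5.273.

factor ≈ 2.62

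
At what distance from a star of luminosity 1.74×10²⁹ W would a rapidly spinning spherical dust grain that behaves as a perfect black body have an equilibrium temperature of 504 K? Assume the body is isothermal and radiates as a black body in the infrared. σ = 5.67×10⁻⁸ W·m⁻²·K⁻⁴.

For an isothermal black-emitting sphere, (1−a)S·πr² = σ·4πr²·T⁴ ⇒ S = 4σT⁴/(1−a).
S = 4·5.67×10⁻⁸·(504)⁴/1.00 = 14630 W/m².
Flux falls as S = L/(4πd²), so d = √(L/(4πS)) = √(1.74×10²⁹/(4π·14630)).

d ≈ 9.73×10¹¹ m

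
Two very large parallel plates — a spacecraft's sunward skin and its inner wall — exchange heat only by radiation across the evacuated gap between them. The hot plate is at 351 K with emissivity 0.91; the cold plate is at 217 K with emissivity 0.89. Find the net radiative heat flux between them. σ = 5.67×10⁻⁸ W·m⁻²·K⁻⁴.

q ≈ 601 W/m²

For two infinite grey parallel plates, q = σ(T₁⁴ − T₂⁴)/(1/ε₁ + 1/ε₂ − 1).
T₁⁴ − T₂⁴ = 1.518×10¹⁰ − 2.217×10⁹ = 1.296×10¹⁰ K⁴.
1/ε₁ + 1/ε₂ − 1 = 1.099 + 1.124 − 1 = 1.222.
q = 5.67×10⁻⁸ × 1.296×10¹⁰ / 1.222.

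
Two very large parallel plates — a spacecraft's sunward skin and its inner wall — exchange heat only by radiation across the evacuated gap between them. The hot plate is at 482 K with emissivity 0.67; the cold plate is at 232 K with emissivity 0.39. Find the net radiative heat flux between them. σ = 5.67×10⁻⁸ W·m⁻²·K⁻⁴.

q ≈ 947 W/m²

For two infinite grey parallel plates, q = σ(T₁⁴ − T₂⁴)/(1/ε₁ + 1/ε₂ − 1).
T₁⁴ − T₂⁴ = 5.397×10¹⁰ − 2.897×10⁹ = 5.108×10¹⁰ K⁴.
1/ε₁ + 1/ε₂ − 1 = 1.493 + 2.564 − 1 = 3.057.
q = 5.67×10⁻⁸ × 5.108×10¹⁰ / 3.057.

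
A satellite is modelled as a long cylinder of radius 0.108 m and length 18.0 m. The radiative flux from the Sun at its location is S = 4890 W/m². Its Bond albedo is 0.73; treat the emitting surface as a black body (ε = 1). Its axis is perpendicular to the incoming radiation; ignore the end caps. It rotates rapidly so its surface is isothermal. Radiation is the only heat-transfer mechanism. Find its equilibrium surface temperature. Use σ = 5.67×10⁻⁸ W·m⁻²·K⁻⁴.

T ≈ 293 K

At equilibrium, absorbed power = emitted power.
Absorbing cross-section = 2rL = 3.888 m²; emitting surface = 2πrL = 12.21 m² (ratio π).
(1−a)S·A_cross = εσ·A_surf·T⁴  ⇒  T⁴ = (1−a)S/(πσ).
T⁴ = 0.270·4890/(π·5.67×10⁻⁸) = 7.412×10⁹ K⁴.
T = (7.412×10⁹)^(1/4).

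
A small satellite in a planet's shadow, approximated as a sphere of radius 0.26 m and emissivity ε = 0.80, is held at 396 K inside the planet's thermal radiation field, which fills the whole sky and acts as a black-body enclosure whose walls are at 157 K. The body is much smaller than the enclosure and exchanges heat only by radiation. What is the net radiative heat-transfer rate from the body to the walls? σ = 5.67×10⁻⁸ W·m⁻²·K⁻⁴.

P_net ≈ 924 W

For a small grey body in a large enclosure: P_net = εσA(T_body⁴ − T_wall⁴).
A = 4πr² = 0.8495 m²; T_body⁴ − T_wall⁴ = 2.459×10¹⁰ − 6.076×10⁸ = 2.398×10¹⁰ K⁴.
|P_net| = 0.80·5.67×10⁻⁸·0.8495·2.398×10¹⁰.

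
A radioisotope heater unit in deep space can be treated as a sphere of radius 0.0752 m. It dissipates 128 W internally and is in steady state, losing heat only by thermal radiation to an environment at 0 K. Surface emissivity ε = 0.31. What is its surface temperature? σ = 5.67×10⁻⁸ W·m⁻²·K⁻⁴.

Steady state: internal power = radiated power, P = εσA T⁴.
Radiating area A = 4πr² = 0.07106 m².
T⁴ = P/(εσA) = 128/(0.31·5.67×10⁻⁸·0.07106) = 1.025×10¹¹ K⁴.
T = (1.025×10¹¹)^(1/4).

T ≈ 566 K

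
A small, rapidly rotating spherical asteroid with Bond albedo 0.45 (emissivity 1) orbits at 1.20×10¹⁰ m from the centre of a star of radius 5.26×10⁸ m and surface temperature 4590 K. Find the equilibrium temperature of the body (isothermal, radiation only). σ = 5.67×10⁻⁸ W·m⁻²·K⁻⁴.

The star's surface emits σT_*⁴; at distance d the flux is S = σT_*⁴(R_*/d)².
S = 5.67×10⁻⁸·(4590)⁴·(5.26×10⁸/1.20×10¹⁰)² = 48360 W/m².
For an isothermal sphere T⁴ = (1−a)S/(4σ) = 1.173×10¹¹ K⁴.

T ≈ 585 K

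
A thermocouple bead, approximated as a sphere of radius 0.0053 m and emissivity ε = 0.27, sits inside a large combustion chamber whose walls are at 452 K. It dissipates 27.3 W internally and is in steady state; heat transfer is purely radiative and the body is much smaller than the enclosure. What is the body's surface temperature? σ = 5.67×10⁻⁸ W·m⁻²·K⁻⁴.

For a small grey body in a large enclosure, net radiated power = εσA(T⁴ − T_w⁴).
Steady state: P = εσA(T⁴ − T_w⁴) with A = 4πr² = 3.530×10⁻⁴ m².
T⁴ = P/(εσA) + T_w⁴ = 27.3/(0.27·5.67×10⁻⁸·3.530×10⁻⁴) + (452)⁴
    = 5.052×10¹² + 4.174×10¹⁰ = 5.094×10¹² K⁴.

T ≈ 1500 K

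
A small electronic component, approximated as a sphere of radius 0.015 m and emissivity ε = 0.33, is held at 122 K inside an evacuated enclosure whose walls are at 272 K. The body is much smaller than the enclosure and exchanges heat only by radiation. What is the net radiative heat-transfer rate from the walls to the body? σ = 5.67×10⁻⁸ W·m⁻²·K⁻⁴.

P_net ≈ 0.278 W

For a small grey body in a large enclosure: P_net = εσA(T_body⁴ − T_wall⁴).
A = 4πr² = 0.002827 m²; T_body⁴ − T_wall⁴ = 2.215×10⁸ − 5.474×10⁹ = -5.252×10⁹ K⁴.
|P_net| = 0.33·5.67×10⁻⁸·0.002827·5.252×10⁹.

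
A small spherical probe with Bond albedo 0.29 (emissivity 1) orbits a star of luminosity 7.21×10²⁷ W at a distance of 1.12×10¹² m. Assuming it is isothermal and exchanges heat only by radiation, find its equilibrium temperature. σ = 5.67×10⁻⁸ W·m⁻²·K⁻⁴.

T ≈ 195 K

First find the stellar flux at distance d: S = L/(4πd²) = 7.21×10²⁷/(4π·(1.12×10¹²)²) = 457.4 W/m².
For an isothermal sphere, absorbed (1−a)S·πr² = emitted σ·4πr²·T⁴, so T⁴ = (1−a)S/(4σ).
T⁴ = 0.710·457.4/(4·5.67×10⁻⁸) = 1.432×10⁹ K⁴.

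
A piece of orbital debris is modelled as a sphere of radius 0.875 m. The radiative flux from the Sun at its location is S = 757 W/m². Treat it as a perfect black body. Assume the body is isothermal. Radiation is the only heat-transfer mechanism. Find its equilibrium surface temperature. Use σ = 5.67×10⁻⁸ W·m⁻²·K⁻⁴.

T ≈ 240 K

At equilibrium, absorbed power = emitted power.
Absorbing cross-section = πr² = 2.405 m²; emitting surface = 4πr² = 9.621 m² (ratio 4).
S·A_cross = εσ·A_surf·T⁴  ⇒  T⁴ = S/(4σ).
T⁴ = 1.00·757/(4·5.67×10⁻⁸) = 3.338×10⁹ K⁴.
T = (3.338×10⁹)^(1/4).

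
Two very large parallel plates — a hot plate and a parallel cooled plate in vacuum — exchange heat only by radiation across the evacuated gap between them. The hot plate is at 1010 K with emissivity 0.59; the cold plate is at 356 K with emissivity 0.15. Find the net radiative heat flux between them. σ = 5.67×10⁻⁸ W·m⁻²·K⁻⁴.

For two infinite grey parallel plates, q = σ(T₁⁴ − T₂⁴)/(1/ε₁ + 1/ε₂ − 1).
T₁⁴ − T₂⁴ = 1.041×10¹² − 1.606×10¹⁰ = 1.025×10¹² K⁴.
1/ε₁ + 1/ε₂ − 1 = 1.695 + 6.667 − 1 = 7.362.
q = 5.67×10⁻⁸ × 1.025×10¹² / 7.362.

q ≈ 7890 W/m²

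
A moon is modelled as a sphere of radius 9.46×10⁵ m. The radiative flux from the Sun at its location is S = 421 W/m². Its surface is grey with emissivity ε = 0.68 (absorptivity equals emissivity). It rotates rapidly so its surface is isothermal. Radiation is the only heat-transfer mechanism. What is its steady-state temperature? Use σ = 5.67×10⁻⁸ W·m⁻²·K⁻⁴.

At equilibrium, absorbed power = emitted power.
Absorbing cross-section = πr² = 2.811×10¹² m²; emitting surface = 4πr² = 1.125×10¹³ m² (ratio 4).
εS·A_cross = εσ·A_surf·T⁴  ⇒  T⁴ = S/(4σ)   (ε cancels).
T⁴ = 421/(4·5.67×10⁻⁸) = 1.856×10⁹ K⁴.
T = (1.856×10⁹)^(1/4).

T ≈ 208 K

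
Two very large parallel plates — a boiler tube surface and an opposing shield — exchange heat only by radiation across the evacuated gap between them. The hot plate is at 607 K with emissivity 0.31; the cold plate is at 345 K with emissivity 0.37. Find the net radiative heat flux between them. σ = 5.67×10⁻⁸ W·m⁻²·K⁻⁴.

q ≈ 1400 W/m²

For two infinite grey parallel plates, q = σ(T₁⁴ − T₂⁴)/(1/ε₁ + 1/ε₂ − 1).
T₁⁴ − T₂⁴ = 1.358×10¹¹ − 1.417×10¹⁰ = 1.216×10¹¹ K⁴.
1/ε₁ + 1/ε₂ − 1 = 3.226 + 2.703 − 1 = 4.929.
q = 5.67×10⁻⁸ × 1.216×10¹¹ / 4.929.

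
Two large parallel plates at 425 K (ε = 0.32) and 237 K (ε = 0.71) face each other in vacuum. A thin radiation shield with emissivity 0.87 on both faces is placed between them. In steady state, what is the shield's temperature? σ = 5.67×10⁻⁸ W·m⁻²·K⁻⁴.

In steady state the net flux on the hot side equals that on the cold side.
σ(T₁⁴−T_s⁴)/D₁ = σ(T_s⁴−T₂⁴)/D₂, with D₁ = 1/ε₁+1/ε_s−1 = 3.274, D₂ = 1/ε_s+1/ε₂−1 = 1.558.
Solve for T_s⁴: T_s⁴ = (D₂·T₁⁴ + D₁·T₂⁴)/(D₁+D₂) = 1.266×10¹⁰ K⁴.

T_s ≈ 335 K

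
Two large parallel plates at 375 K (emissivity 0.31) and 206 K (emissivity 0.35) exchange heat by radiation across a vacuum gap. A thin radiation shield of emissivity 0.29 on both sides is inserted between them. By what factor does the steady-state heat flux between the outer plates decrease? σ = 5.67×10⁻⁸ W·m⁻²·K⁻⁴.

factor ≈ 2.16

Without shield: q₀ = σΔ(T⁴)/(1/ε₁+1/ε₂−1) with denominator 5.083.
With shield the two gaps are in series; the resistances add: (1/ε₁+1/ε_s−1)+(1/ε_s+1/ε₂−1) = 5.674+5.305 = 10.98.
Heat-flux ratio q₀/q = 10.98/5.083.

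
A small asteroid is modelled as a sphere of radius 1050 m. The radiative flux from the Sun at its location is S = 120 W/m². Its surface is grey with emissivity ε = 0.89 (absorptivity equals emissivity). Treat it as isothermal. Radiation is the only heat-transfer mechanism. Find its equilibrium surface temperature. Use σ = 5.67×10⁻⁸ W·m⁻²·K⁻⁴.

At equilibrium, absorbed power = emitted power.
Absorbing cross-section = πr² = 3.464×10⁶ m²; emitting surface = 4πr² = 1.385×10⁷ m² (ratio 4).
εS·A_cross = εσ·A_surf·T⁴  ⇒  T⁴ = S/(4σ)   (ε cancels).
T⁴ = 120/(4·5.67×10⁻⁸) = 5.291×10⁸ K⁴.
T = (5.291×10⁸)^(1/4).

T ≈ 152 K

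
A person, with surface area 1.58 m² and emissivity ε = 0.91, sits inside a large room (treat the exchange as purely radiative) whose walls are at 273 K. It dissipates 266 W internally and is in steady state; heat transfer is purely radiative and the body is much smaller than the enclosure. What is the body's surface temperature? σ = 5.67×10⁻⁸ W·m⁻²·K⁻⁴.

For a small grey body in a large enclosure, net radiated power = εσA(T⁴ − T_w⁴).
Steady state: P = εσA(T⁴ − T_w⁴) with A = 1.58 m².
T⁴ = P/(εσA) + T_w⁴ = 266/(0.91·5.67×10⁻⁸·1.580) + (273)⁴
    = 3.263×10⁹ + 5.555×10⁹ = 8.817×10⁹ K⁴.

T ≈ 306 K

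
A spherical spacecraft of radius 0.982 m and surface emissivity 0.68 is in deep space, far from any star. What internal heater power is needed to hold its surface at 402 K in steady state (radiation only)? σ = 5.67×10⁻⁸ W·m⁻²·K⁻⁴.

P = εσ·4πr²·T⁴.
4πr² = 12.12 m²; T⁴ = 2.612×10¹⁰ K⁴.
P = 0.68·5.67×10⁻⁸·12.12·2.612×10¹⁰.

P ≈ 12200 W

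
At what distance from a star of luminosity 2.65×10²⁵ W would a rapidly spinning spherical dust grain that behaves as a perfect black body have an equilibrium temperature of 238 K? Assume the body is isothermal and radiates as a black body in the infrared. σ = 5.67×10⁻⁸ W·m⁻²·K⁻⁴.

d ≈ 5.38×10¹⁰ m

For an isothermal black-emitting sphere, (1−a)S·πr² = σ·4πr²·T⁴ ⇒ S = 4σT⁴/(1−a).
S = 4·5.67×10⁻⁸·(238)⁴/1.00 = 727.7 W/m².
Flux falls as S = L/(4πd²), so d = √(L/(4πS)) = √(2.65×10²⁵/(4π·727.7)).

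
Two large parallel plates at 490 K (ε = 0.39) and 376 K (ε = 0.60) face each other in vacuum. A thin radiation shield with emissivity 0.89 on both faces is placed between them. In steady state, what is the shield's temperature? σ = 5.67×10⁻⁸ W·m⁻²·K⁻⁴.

T_s ≈ 433 K

In steady state the net flux on the hot side equals that on the cold side.
σ(T₁⁴−T_s⁴)/D₁ = σ(T_s⁴−T₂⁴)/D₂, with D₁ = 1/ε₁+1/ε_s−1 = 2.688, D₂ = 1/ε_s+1/ε₂−1 = 1.790.
Solve for T_s⁴: T_s⁴ = (D₂·T₁⁴ + D₁·T₂⁴)/(D₁+D₂) = 3.504×10¹⁰ K⁴.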